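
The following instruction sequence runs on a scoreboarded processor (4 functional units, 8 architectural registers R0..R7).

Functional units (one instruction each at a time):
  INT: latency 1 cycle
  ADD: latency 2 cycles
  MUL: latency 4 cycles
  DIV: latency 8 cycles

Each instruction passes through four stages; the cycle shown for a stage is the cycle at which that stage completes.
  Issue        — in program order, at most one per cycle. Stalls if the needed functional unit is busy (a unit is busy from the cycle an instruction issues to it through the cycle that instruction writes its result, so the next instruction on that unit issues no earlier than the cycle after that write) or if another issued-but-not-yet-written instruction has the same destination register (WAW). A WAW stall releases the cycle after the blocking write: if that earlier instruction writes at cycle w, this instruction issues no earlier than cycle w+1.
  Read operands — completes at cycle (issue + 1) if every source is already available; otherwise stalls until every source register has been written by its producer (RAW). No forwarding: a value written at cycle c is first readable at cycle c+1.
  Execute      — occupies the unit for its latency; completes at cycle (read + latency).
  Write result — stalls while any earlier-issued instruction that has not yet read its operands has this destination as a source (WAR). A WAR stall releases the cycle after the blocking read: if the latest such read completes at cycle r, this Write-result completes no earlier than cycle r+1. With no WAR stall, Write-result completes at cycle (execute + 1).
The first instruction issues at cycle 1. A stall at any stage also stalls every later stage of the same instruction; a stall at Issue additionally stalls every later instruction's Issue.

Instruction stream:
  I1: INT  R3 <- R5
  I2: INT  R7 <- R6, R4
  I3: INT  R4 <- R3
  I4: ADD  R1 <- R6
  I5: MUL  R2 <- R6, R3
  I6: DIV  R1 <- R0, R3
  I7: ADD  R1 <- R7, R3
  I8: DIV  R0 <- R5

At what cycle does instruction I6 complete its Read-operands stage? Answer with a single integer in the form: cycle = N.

cycle = 16

c1: I1→INT
c2: I1 RO
c3: I1 EX
c4: I1 WR R3
c5: I2→INT
c6: I2 RO
c7: I2 EX
c8: I2 WR R7
c9: I3→INT
c10: I3 RO; I4→ADD
c11: I3 EX; I4 RO; I5→MUL
c12: I3 WR R4; I5 RO
c13: I4 EX
c14: I4 WR R1
c15: I6→DIV
c16: I5 EX; I6 RO
c17: I5 WR R2
c24: I6 EX
c25: I6 WR R1
c26: I7→ADD
c27: I7 RO; I8→DIV
c28: I8 RO
c29: I7 EX
c30: I7 WR R1
c36: I8 EX
c37: I8 WR R0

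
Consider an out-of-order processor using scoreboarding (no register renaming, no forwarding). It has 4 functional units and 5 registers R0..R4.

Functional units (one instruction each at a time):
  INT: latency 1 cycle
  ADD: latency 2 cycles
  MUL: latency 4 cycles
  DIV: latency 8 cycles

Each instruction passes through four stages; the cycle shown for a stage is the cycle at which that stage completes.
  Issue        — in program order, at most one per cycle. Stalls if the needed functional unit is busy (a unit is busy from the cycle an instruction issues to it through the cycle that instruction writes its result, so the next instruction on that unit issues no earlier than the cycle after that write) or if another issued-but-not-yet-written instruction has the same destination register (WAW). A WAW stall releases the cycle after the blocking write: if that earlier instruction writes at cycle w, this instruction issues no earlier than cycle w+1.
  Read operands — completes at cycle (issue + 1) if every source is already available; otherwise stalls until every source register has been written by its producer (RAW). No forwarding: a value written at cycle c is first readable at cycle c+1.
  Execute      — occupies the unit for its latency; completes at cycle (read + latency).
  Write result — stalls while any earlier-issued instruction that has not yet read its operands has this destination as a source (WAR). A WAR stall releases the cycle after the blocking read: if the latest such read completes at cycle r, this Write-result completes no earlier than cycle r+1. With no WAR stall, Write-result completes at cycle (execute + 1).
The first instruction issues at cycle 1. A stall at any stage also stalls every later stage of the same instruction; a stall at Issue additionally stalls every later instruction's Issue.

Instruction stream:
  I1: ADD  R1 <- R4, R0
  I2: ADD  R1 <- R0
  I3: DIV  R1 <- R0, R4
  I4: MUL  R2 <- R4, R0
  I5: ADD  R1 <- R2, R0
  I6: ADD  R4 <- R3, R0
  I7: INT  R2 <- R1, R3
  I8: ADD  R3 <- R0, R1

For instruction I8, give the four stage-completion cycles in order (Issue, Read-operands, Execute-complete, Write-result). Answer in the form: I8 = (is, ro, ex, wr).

I8 = (32, 33, 35, 36)

[I1] 1/2/4/5
[I2] 6/7/9/10  (struct: ADD busy until I1 writes@5)
[I3] 11/12/20/21  (WAW R1: wait I2 write@10)
[I4] 12/13/17/18
[I5] 22/23/25/26  (WAW R1: wait I3 write@21)
[I6] 27/28/30/31  (struct: ADD busy until I5 writes@26)
[I7] 28/29/30/31
[I8] 32/33/35/36  (struct: ADD busy until I6 writes@31)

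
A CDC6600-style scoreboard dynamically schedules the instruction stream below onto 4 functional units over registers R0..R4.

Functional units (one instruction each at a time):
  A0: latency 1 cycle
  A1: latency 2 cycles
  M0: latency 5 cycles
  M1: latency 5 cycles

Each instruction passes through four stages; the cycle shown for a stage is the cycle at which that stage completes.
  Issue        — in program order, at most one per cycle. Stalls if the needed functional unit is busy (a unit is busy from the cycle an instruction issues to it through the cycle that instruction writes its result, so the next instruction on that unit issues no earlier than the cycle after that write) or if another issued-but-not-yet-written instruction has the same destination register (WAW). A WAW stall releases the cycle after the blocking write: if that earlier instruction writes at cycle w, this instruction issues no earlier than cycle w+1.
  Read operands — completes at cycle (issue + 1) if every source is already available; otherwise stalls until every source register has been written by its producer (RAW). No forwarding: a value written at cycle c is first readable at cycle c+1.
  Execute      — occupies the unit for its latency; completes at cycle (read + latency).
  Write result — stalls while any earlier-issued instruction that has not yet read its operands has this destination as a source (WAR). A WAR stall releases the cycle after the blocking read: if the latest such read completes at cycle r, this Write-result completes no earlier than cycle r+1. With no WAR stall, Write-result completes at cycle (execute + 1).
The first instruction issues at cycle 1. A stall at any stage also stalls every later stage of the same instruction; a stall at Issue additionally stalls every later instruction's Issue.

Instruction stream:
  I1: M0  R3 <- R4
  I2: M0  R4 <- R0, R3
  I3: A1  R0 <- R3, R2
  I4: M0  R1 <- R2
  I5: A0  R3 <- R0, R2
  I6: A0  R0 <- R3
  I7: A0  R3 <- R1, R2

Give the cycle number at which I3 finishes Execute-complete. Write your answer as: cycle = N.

cycle 1: I1→M0
cycle 2: I1 RO
cycle 7: I1 EX
cycle 8: I1 WR R3
cycle 9: I2→M0
cycle 10: I2 RO, I3→A1
cycle 11: I3 RO
cycle 13: I3 EX
cycle 14: I3 WR R0
cycle 15: I2 EX
cycle 16: I2 WR R4
cycle 17: I4→M0
cycle 18: I4 RO, I5→A0
cycle 19: I5 RO
cycle 20: I5 EX
cycle 21: I5 WR R3
cycle 22: I6→A0
cycle 23: I4 EX, I6 RO
cycle 24: I4 WR R1, I6 EX
cycle 25: I6 WR R0
cycle 26: I7→A0
cycle 27: I7 RO
cycle 28: I7 EX
cycle 29: I7 WR R3

cycle = 13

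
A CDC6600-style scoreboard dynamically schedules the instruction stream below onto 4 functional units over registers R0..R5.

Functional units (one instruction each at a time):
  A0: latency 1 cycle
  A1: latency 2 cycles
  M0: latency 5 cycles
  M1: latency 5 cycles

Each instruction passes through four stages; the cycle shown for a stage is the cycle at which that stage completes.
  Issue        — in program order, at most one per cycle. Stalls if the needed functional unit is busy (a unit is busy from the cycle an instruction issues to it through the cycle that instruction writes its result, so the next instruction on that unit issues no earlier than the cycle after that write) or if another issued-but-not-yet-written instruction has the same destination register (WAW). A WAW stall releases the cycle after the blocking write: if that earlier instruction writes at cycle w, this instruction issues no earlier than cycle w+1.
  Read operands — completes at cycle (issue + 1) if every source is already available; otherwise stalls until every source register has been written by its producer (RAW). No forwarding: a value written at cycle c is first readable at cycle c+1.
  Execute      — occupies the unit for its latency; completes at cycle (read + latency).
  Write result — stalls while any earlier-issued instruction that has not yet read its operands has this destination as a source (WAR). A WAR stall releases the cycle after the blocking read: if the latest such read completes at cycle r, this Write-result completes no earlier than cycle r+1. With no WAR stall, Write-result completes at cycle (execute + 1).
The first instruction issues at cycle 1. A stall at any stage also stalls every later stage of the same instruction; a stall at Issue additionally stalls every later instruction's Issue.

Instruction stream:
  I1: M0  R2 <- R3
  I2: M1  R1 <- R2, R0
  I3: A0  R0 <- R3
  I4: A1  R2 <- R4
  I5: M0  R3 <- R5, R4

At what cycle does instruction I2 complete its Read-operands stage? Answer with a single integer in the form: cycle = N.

cycle 1: issue I1 (M0)
cycle 2: I1 read-ops, issue I2 (M1)
cycle 3: issue I3 (A0)
cycle 4: I3 read-ops
cycle 5: I3 finished on A0
cycle 7: I1 finished on M0
cycle 8: I1→R2
cycle 9: I2 read-ops, issue I4 (A1)
cycle 10: I3→R0, I4 read-ops, issue I5 (M0)
cycle 11: I5 read-ops
cycle 12: I4 finished on A1
cycle 13: I4→R2
cycle 14: I2 finished on M1
cycle 15: I2→R1
cycle 16: I5 finished on M0
cycle 17: I5→R3

cycle = 9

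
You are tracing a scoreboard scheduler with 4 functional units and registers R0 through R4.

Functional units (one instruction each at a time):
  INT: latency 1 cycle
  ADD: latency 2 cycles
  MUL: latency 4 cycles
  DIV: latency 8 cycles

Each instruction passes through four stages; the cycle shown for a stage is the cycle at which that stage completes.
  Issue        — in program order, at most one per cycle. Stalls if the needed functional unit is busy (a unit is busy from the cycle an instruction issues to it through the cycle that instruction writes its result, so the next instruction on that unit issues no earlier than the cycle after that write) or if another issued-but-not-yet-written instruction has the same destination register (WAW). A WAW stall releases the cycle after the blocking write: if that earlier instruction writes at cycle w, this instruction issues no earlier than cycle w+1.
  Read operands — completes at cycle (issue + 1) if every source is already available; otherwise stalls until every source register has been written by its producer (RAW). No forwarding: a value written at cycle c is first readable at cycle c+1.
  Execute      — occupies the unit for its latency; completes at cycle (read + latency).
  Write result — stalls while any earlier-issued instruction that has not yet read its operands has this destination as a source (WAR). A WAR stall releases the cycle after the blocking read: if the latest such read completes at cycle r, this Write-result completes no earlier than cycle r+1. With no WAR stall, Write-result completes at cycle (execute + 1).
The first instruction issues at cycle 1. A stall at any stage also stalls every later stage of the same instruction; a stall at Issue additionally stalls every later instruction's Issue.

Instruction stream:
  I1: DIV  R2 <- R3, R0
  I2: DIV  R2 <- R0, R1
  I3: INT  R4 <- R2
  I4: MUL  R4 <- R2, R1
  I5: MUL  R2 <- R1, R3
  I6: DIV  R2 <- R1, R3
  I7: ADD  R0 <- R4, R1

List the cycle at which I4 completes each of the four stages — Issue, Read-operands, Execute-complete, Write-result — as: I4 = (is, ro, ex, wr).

t=1  I1 issues→DIV
t=2  I1 reads
t=10  I1 exec-done
t=11  I1 writes R2
t=12  I2 issues→DIV
t=13  I2 reads · I3 issues→INT
t=21  I2 exec-done
t=22  I2 writes R2
t=23  I3 reads
t=24  I3 exec-done
t=25  I3 writes R4
t=26  I4 issues→MUL
t=27  I4 reads
t=31  I4 exec-done
t=32  I4 writes R4
t=33  I5 issues→MUL
t=34  I5 reads
t=38  I5 exec-done
t=39  I5 writes R2
t=40  I6 issues→DIV
t=41  I6 reads · I7 issues→ADD
t=42  I7 reads
t=44  I7 exec-done
t=45  I7 writes R0
t=49  I6 exec-done
t=50  I6 writes R2

I4 = (26, 27, 31, 32)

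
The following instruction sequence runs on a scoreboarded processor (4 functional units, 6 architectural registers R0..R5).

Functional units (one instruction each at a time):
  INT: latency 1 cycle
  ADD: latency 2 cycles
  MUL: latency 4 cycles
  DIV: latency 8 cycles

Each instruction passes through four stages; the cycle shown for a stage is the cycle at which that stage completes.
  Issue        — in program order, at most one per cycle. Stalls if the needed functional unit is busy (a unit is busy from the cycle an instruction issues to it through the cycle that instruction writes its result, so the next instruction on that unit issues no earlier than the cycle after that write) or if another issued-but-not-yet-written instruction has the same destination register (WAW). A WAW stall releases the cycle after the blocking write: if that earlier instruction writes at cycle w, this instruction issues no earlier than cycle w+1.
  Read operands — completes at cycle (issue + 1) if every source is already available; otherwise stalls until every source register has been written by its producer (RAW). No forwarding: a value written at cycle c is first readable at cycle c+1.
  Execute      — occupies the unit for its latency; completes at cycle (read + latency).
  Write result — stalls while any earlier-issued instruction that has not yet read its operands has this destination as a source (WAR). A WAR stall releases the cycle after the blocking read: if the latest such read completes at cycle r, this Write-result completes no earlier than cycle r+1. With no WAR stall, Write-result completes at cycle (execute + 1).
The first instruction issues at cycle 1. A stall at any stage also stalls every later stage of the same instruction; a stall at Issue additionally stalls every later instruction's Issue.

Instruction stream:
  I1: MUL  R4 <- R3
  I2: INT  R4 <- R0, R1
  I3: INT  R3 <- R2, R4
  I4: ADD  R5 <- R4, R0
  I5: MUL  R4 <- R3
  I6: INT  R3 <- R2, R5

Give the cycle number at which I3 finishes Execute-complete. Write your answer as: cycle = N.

1) issue 1, read 2, done 6, write 7
2) issue 8, read 9, done 10, write 11  <WAW R4: wait I1 write@7>
3) issue 12, read 13, done 14, write 15  <struct: INT busy until I2 writes@11>
4) issue 13, read 14, done 16, write 17
5) issue 14, read 16, done 20, write 21  <RAW R3: wait I3 write@15>
6) issue 16, read 18, done 19, write 20  <struct: INT busy until I3 writes@15 / RAW R5: wait I4 write@17>

cycle = 14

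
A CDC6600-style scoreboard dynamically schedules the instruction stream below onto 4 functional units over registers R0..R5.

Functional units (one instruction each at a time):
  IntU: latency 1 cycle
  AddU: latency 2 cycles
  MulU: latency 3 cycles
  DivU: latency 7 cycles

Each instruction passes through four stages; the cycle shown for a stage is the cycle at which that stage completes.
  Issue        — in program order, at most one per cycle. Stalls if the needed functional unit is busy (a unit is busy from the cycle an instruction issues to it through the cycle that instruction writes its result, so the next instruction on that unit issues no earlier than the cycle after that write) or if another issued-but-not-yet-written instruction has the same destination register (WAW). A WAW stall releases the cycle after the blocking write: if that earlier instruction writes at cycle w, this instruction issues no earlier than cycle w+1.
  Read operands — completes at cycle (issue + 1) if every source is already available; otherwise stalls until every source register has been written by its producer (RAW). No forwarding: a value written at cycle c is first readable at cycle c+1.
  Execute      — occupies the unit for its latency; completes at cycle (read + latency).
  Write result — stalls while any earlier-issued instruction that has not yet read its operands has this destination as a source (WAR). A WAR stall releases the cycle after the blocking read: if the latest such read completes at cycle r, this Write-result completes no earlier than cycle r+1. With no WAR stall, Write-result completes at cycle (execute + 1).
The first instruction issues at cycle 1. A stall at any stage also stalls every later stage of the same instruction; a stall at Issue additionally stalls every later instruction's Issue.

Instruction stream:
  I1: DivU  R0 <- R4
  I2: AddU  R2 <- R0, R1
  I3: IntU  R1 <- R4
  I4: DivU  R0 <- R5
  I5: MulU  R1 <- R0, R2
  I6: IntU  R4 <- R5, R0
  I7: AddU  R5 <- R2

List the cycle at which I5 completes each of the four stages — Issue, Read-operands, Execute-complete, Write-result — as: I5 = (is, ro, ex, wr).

I1: IS=1 RO=2 EX=9 WR=10
I2: IS=2 RO=11 EX=13 WR=14  [RAW R0: wait I1 write@10]
I3: IS=3 RO=4 EX=5 WR=12  [WAR R1: wait I2 read@11]
I4: IS=11 RO=12 EX=19 WR=20  [struct: DivU busy until I1 writes@10]
I5: IS=13 RO=21 EX=24 WR=25  [WAW R1: wait I3 write@12; RAW R0: wait I4 write@20]
I6: IS=14 RO=21 EX=22 WR=23  [RAW R0: wait I4 write@20]
I7: IS=15 RO=16 EX=18 WR=22  [WAR R5: wait I6 read@21]

I5 = (13, 21, 24, 25)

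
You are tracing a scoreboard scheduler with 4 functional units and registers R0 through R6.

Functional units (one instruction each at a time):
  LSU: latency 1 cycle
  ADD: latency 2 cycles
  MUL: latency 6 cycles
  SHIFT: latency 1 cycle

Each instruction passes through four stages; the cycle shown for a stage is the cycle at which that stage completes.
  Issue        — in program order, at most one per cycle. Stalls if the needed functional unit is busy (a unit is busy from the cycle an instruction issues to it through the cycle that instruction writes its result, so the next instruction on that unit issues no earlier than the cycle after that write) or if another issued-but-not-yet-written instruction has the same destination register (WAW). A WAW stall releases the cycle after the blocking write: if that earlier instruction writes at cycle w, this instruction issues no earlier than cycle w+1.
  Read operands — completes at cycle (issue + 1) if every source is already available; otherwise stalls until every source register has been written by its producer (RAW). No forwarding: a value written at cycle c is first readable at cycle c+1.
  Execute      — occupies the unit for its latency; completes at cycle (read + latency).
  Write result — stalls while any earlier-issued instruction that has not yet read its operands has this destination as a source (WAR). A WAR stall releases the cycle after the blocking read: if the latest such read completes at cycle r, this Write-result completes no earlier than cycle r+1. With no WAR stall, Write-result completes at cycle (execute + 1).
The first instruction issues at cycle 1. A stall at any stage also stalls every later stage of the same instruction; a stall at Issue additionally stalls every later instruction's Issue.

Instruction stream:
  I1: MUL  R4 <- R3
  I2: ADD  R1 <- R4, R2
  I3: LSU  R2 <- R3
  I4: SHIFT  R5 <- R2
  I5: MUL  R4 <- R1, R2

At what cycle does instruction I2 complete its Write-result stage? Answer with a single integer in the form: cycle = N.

cycle = 13

[I1] 1/2/8/9
[I2] 2/10/12/13  (RAW R4: wait I1 write@9)
[I3] 3/4/5/11  (WAR R2: wait I2 read@10)
[I4] 4/12/13/14  (RAW R2: wait I3 write@11)
[I5] 10/14/20/21  (struct: MUL busy until I1 writes@9; RAW R1: wait I2 write@13)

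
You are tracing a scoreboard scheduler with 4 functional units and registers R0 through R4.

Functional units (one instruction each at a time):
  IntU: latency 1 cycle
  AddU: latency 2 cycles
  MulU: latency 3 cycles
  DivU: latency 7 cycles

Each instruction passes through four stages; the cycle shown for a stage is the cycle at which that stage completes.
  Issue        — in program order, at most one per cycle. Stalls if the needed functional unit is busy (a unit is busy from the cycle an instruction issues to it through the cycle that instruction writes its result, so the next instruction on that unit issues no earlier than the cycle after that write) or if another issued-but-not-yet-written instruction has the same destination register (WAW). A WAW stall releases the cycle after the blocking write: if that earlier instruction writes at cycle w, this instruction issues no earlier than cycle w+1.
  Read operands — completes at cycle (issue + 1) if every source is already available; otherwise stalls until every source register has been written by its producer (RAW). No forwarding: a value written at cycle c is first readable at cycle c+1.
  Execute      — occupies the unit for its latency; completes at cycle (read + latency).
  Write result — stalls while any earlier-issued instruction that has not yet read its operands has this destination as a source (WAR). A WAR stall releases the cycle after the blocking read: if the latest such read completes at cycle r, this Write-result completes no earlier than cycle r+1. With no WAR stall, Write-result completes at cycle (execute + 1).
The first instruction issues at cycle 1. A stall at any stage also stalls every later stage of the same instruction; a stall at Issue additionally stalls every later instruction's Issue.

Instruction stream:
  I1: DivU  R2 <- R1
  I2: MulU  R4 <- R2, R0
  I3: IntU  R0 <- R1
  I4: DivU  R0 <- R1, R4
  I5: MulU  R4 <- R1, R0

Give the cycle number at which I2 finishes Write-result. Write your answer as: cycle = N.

c1: I1→DivU
c2: I1 RO | I2→MulU
c3: I3→IntU
c4: I3 RO
c5: I3 EX
c9: I1 EX
c10: I1 WR R2
c11: I2 RO
c12: I3 WR R0
c13: I4→DivU
c14: I2 EX
c15: I2 WR R4
c16: I4 RO | I5→MulU
c23: I4 EX
c24: I4 WR R0
c25: I5 RO
c28: I5 EX
c29: I5 WR R4

cycle = 15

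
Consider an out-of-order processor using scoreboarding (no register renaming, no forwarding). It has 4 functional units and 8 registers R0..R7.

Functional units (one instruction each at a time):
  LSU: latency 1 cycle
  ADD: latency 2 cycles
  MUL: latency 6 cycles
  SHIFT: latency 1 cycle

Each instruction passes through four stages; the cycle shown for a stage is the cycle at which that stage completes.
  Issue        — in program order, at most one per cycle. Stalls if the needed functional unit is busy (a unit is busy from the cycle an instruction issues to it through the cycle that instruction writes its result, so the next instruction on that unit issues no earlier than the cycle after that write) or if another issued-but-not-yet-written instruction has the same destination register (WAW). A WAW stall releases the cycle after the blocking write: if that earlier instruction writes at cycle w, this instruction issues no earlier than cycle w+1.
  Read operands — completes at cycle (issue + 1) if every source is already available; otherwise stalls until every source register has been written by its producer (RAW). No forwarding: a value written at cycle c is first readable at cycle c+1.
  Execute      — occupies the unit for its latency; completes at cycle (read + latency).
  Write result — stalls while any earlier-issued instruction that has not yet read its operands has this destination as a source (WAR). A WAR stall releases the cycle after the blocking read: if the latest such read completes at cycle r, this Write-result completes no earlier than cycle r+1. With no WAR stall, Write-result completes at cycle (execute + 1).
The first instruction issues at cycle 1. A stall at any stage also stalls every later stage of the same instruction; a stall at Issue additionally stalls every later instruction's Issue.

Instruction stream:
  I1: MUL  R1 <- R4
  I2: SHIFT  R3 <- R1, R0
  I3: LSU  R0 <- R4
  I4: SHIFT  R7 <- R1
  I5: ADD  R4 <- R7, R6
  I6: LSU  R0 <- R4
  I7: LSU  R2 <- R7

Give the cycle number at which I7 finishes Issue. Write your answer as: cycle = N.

cycle = 24

[I1] 1/2/8/9
[I2] 2/10/11/12  (RAW R1: wait I1 write@9)
[I3] 3/4/5/11  (WAR R0: wait I2 read@10)
[I4] 13/14/15/16  (struct: SHIFT busy until I2 writes@12)
[I5] 14/17/19/20  (RAW R7: wait I4 write@16)
[I6] 15/21/22/23  (RAW R4: wait I5 write@20)
[I7] 24/25/26/27  (struct: LSU busy until I6 writes@23)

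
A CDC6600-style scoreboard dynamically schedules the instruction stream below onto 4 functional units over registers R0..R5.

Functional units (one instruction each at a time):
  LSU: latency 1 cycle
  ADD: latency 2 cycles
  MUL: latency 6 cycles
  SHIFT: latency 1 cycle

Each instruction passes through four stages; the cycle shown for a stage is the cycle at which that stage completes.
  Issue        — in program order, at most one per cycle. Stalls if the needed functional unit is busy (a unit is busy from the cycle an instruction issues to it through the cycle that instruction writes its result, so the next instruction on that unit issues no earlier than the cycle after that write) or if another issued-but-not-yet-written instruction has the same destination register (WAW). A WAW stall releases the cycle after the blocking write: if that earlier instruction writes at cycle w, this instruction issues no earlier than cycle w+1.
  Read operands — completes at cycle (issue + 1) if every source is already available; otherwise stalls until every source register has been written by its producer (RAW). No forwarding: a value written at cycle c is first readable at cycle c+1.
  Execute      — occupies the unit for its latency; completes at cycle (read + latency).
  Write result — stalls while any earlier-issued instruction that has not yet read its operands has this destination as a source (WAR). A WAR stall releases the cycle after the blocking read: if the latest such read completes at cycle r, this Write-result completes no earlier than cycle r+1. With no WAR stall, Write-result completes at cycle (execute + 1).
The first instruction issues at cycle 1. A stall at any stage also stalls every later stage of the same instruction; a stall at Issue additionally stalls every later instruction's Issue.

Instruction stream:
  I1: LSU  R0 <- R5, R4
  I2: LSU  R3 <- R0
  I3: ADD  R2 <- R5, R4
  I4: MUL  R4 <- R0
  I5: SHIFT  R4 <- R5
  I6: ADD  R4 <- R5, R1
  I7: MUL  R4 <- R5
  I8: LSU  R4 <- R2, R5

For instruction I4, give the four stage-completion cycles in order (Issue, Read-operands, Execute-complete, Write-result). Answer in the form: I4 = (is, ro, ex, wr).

I4 = (7, 8, 14, 15)

  I1 | 1 | 2 | 3 | 4
  I2 | 5 | 6 | 7 | 8   struct: LSU busy until I1 writes@4
  I3 | 6 | 7 | 9 | 10
  I4 | 7 | 8 | 14 | 15
  I5 | 16 | 17 | 18 | 19   WAW R4: wait I4 write@15
  I6 | 20 | 21 | 23 | 24   WAW R4: wait I5 write@19
  I7 | 25 | 26 | 32 | 33   WAW R4: wait I6 write@24
  I8 | 34 | 35 | 36 | 37   WAW R4: wait I7 write@33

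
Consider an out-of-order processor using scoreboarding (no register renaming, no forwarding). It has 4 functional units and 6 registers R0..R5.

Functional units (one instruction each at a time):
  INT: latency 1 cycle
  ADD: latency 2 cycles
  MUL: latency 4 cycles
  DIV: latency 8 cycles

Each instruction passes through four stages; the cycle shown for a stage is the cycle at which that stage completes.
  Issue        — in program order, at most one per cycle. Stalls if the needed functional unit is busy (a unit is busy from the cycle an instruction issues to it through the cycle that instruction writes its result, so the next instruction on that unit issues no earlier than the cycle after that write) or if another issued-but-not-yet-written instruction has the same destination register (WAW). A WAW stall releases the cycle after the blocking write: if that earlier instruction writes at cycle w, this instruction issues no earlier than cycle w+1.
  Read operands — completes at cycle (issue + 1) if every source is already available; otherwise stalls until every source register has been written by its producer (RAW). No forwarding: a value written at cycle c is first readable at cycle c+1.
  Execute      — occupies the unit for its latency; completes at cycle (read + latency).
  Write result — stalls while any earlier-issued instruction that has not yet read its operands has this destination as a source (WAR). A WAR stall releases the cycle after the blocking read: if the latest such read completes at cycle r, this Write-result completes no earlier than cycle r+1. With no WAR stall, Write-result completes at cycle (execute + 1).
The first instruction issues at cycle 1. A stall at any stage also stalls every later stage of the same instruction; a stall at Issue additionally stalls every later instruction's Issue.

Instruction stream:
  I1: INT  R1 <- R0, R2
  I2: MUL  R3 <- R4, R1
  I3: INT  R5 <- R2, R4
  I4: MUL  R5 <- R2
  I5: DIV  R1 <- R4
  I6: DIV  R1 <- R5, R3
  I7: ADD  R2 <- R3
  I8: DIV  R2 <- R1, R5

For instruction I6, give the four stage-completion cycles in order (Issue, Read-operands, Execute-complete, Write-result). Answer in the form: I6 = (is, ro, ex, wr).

  I1 | 1 | 2 | 3 | 4
  I2 | 2 | 5 | 9 | 10   RAW R1: wait I1 write@4
  I3 | 5 | 6 | 7 | 8   struct: INT busy until I1 writes@4
  I4 | 11 | 12 | 16 | 17   struct: MUL busy until I2 writes@10
  I5 | 12 | 13 | 21 | 22
  I6 | 23 | 24 | 32 | 33   struct: DIV busy until I5 writes@22
  I7 | 24 | 25 | 27 | 28
  I8 | 34 | 35 | 43 | 44   struct: DIV busy until I6 writes@33

I6 = (23, 24, 32, 33)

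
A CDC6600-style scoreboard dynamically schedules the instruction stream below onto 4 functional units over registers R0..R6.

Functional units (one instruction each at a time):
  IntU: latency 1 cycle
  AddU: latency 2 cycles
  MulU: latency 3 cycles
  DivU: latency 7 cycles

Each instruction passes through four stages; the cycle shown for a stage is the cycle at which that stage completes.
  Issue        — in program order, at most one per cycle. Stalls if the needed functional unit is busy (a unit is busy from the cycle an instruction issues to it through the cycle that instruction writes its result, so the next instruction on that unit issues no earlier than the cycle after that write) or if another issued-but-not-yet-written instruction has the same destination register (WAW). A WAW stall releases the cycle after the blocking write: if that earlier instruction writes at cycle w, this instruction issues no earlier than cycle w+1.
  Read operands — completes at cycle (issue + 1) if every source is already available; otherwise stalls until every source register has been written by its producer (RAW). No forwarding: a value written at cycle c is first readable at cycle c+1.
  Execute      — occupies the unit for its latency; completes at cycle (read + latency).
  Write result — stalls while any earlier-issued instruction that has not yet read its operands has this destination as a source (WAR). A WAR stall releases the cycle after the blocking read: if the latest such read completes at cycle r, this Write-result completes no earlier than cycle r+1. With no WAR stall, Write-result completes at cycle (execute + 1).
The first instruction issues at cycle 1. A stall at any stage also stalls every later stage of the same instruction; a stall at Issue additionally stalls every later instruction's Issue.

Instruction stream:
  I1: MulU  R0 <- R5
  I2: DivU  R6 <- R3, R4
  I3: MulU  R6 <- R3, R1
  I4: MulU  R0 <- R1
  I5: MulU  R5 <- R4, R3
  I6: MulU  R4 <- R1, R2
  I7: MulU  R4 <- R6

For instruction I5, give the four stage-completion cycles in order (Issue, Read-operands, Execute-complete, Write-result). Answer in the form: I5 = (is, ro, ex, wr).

I5 = (24, 25, 28, 29)

cycle 1: issue I1 (MulU)
cycle 2: I1 read-ops · issue I2 (DivU)
cycle 3: I2 read-ops
cycle 5: I1 finished on MulU
cycle 6: I1→R0
cycle 10: I2 finished on DivU
cycle 11: I2→R6
cycle 12: issue I3 (MulU)
cycle 13: I3 read-ops
cycle 16: I3 finished on MulU
cycle 17: I3→R6
cycle 18: issue I4 (MulU)
cycle 19: I4 read-ops
cycle 22: I4 finished on MulU
cycle 23: I4→R0
cycle 24: issue I5 (MulU)
cycle 25: I5 read-ops
cycle 28: I5 finished on MulU
cycle 29: I5→R5
cycle 30: issue I6 (MulU)
cycle 31: I6 read-ops
cycle 34: I6 finished on MulU
cycle 35: I6→R4
cycle 36: issue I7 (MulU)
cycle 37: I7 read-ops
cycle 40: I7 finished on MulU
cycle 41: I7→R4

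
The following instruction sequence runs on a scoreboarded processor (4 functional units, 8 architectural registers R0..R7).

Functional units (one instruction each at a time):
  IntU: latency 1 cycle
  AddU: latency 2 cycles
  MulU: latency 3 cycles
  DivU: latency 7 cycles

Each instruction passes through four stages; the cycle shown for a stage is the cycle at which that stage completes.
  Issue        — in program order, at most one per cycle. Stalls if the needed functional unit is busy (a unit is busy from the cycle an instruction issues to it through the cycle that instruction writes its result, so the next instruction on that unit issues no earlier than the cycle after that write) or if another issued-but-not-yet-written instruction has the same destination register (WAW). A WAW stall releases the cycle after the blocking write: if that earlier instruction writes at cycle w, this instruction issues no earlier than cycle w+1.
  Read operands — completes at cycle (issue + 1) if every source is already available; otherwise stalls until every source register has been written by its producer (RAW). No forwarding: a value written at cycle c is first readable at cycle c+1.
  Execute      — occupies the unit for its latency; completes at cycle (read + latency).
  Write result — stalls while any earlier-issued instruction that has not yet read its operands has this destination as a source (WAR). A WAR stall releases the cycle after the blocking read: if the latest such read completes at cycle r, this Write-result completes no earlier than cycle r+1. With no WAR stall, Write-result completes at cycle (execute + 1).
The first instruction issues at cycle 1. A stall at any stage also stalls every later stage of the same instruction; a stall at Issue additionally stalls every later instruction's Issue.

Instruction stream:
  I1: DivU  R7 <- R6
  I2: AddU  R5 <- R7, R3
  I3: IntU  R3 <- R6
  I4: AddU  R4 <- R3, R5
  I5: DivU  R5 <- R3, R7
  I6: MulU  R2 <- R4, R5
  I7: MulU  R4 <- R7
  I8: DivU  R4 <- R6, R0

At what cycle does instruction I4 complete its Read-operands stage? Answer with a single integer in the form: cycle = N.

cycle = 16

t=1  I1 dispatched to DivU
t=2  I1 operands ready, I2 dispatched to AddU
t=3  I3 dispatched to IntU
t=4  I3 operands ready
t=5  I3 complete
t=9  I1 complete
t=10  R7←I1
t=11  I2 operands ready
t=12  R3←I3
t=13  I2 complete
t=14  R5←I2
t=15  I4 dispatched to AddU
t=16  I4 operands ready, I5 dispatched to DivU
t=17  I5 operands ready, I6 dispatched to MulU
t=18  I4 complete
t=19  R4←I4
t=24  I5 complete
t=25  R5←I5
t=26  I6 operands ready
t=29  I6 complete
t=30  R2←I6
t=31  I7 dispatched to MulU
t=32  I7 operands ready
t=35  I7 complete
t=36  R4←I7
t=37  I8 dispatched to DivU
t=38  I8 operands ready
t=45  I8 complete
t=46  R4←I8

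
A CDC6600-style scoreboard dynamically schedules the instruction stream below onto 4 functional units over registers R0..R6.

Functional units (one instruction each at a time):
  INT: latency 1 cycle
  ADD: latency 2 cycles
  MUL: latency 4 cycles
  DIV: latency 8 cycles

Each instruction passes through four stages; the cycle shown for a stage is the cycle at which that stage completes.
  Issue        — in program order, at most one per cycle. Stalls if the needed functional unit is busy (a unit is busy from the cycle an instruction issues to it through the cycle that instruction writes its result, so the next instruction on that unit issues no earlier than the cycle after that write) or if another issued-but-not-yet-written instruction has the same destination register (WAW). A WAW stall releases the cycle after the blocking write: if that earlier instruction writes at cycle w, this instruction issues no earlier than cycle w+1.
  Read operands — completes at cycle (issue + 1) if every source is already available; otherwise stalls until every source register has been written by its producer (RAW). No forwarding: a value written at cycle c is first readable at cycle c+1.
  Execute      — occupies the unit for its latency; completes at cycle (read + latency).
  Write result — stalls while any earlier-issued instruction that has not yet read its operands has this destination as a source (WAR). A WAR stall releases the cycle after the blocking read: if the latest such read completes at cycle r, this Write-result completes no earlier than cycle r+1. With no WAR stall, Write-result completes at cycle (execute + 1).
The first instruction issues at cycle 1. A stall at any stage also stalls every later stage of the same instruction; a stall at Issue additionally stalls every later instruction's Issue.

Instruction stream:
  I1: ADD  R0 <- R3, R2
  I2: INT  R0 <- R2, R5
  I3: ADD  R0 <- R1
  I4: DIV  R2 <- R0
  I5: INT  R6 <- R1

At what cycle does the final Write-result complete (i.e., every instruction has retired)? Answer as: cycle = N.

I1: IS=1 RO=2 EX=4 WR=5
I2: IS=6 RO=7 EX=8 WR=9  [WAW R0: wait I1 write@5]
I3: IS=10 RO=11 EX=13 WR=14  [WAW R0: wait I2 write@9]
I4: IS=11 RO=15 EX=23 WR=24  [RAW R0: wait I3 write@14]
I5: IS=12 RO=13 EX=14 WR=15

cycle = 24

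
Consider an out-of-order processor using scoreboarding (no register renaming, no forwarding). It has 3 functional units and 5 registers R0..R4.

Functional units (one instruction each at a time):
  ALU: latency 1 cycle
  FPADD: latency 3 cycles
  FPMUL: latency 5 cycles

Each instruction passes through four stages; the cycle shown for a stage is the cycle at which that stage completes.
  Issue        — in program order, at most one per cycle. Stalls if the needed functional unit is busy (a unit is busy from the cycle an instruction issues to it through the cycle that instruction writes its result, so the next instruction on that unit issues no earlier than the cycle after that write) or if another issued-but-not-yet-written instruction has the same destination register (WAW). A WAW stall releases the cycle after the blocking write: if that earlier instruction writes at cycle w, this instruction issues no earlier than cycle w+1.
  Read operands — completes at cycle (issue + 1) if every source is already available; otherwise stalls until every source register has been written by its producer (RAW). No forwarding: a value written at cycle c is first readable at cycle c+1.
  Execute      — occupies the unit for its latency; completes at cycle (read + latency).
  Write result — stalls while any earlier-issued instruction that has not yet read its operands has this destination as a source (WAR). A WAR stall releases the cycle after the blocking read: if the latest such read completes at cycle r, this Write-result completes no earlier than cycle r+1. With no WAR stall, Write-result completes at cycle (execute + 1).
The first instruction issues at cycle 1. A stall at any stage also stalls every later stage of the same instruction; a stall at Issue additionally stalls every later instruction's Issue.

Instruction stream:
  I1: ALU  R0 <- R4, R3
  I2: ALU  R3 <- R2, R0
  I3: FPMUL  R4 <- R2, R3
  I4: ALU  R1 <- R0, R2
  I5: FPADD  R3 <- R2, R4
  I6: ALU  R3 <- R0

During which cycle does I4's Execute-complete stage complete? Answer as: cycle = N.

cycle = 11

I1: IS=1 RO=2 EX=3 WR=4
I2: IS=5 RO=6 EX=7 WR=8  [struct: ALU busy until I1 writes@4]
I3: IS=6 RO=9 EX=14 WR=15  [RAW R3: wait I2 write@8]
I4: IS=9 RO=10 EX=11 WR=12  [struct: ALU busy until I2 writes@8]
I5: IS=10 RO=16 EX=19 WR=20  [RAW R4: wait I3 write@15]
I6: IS=21 RO=22 EX=23 WR=24  [WAW R3: wait I5 write@20]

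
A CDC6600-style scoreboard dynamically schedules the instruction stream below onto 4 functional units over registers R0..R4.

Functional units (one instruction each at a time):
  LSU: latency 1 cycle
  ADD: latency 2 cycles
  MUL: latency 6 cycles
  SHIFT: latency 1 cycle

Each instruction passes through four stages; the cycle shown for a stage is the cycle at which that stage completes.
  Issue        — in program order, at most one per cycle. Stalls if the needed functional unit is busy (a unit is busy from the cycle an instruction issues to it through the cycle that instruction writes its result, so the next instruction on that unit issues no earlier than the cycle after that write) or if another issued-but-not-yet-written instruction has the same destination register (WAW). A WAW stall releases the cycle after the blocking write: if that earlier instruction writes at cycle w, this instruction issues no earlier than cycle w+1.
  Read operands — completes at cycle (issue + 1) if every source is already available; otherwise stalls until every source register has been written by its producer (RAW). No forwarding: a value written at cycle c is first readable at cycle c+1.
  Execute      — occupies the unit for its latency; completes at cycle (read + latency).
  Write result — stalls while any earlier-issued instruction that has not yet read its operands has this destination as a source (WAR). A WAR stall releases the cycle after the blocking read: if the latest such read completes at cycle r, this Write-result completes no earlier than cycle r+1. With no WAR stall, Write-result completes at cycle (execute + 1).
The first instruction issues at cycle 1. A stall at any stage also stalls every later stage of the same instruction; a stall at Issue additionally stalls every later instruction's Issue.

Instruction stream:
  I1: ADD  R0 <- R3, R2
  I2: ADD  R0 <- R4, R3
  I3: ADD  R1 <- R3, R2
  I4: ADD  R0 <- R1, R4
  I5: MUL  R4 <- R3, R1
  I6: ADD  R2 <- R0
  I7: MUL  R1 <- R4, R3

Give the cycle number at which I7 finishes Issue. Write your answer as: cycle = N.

t=1  issue I1 (ADD)
t=2  I1 read-ops
t=4  I1 finished on ADD
t=5  I1→R0
t=6  issue I2 (ADD)
t=7  I2 read-ops
t=9  I2 finished on ADD
t=10  I2→R0
t=11  issue I3 (ADD)
t=12  I3 read-ops
t=14  I3 finished on ADD
t=15  I3→R1
t=16  issue I4 (ADD)
t=17  I4 read-ops, issue I5 (MUL)
t=18  I5 read-ops
t=19  I4 finished on ADD
t=20  I4→R0
t=21  issue I6 (ADD)
t=22  I6 read-ops
t=24  I5 finished on MUL, I6 finished on ADD
t=25  I5→R4, I6→R2
t=26  issue I7 (MUL)
t=27  I7 read-ops
t=33  I7 finished on MUL
t=34  I7→R1

cycle = 26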